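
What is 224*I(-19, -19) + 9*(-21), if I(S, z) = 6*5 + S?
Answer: 2275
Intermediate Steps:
I(S, z) = 30 + S
224*I(-19, -19) + 9*(-21) = 224*(30 - 19) + 9*(-21) = 224*11 - 189 = 2464 - 189 = 2275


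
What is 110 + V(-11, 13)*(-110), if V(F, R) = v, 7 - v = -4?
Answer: -1100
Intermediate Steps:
v = 11 (v = 7 - 1*(-4) = 7 + 4 = 11)
V(F, R) = 11
110 + V(-11, 13)*(-110) = 110 + 11*(-110) = 110 - 1210 = -1100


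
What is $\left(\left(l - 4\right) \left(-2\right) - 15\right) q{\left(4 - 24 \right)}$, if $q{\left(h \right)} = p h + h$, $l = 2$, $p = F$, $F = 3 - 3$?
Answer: $220$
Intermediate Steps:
$F = 0$
$p = 0$
$q{\left(h \right)} = h$ ($q{\left(h \right)} = 0 h + h = 0 + h = h$)
$\left(\left(l - 4\right) \left(-2\right) - 15\right) q{\left(4 - 24 \right)} = \left(\left(2 - 4\right) \left(-2\right) - 15\right) \left(4 - 24\right) = \left(\left(-2\right) \left(-2\right) - 15\right) \left(4 - 24\right) = \left(4 - 15\right) \left(-20\right) = \left(-11\right) \left(-20\right) = 220$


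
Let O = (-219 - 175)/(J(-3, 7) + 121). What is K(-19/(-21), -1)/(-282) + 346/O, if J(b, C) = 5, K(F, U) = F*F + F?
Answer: -1355496298/12249657 ≈ -110.66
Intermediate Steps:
K(F, U) = F + F² (K(F, U) = F² + F = F + F²)
O = -197/63 (O = (-219 - 175)/(5 + 121) = -394/126 = -394*1/126 = -197/63 ≈ -3.1270)
K(-19/(-21), -1)/(-282) + 346/O = ((-19/(-21))*(1 - 19/(-21)))/(-282) + 346/(-197/63) = ((-19*(-1/21))*(1 - 19*(-1/21)))*(-1/282) + 346*(-63/197) = (19*(1 + 19/21)/21)*(-1/282) - 21798/197 = ((19/21)*(40/21))*(-1/282) - 21798/197 = (760/441)*(-1/282) - 21798/197 = -380/62181 - 21798/197 = -1355496298/12249657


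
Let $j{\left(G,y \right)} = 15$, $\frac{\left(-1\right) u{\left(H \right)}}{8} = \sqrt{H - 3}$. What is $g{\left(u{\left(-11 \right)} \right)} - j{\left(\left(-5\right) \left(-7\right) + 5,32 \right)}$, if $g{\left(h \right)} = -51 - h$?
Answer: $-66 + 8 i \sqrt{14} \approx -66.0 + 29.933 i$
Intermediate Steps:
$u{\left(H \right)} = - 8 \sqrt{-3 + H}$ ($u{\left(H \right)} = - 8 \sqrt{H - 3} = - 8 \sqrt{-3 + H}$)
$g{\left(u{\left(-11 \right)} \right)} - j{\left(\left(-5\right) \left(-7\right) + 5,32 \right)} = \left(-51 - - 8 \sqrt{-3 - 11}\right) - 15 = \left(-51 - - 8 \sqrt{-14}\right) - 15 = \left(-51 - - 8 i \sqrt{14}\right) - 15 = \left(-51 + 8 i \sqrt{14}\right) - 15 = -66 + 8 i \sqrt{14}$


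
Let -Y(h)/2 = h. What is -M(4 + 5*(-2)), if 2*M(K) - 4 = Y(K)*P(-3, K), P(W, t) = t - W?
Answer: 16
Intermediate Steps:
Y(h) = -2*h
M(K) = 2 - K*(3 + K) (M(K) = 2 + ((-2*K)*(K - 1*(-3)))/2 = 2 + ((-2*K)*(K + 3))/2 = 2 + ((-2*K)*(3 + K))/2 = 2 + (-2*K*(3 + K))/2 = 2 - K*(3 + K))
-M(4 + 5*(-2)) = -(2 - (4 + 5*(-2))*(3 + (4 + 5*(-2)))) = -(2 - (4 - 10)*(3 + (4 - 10))) = -(2 - 1*(-6)*(3 - 6)) = -(2 - 1*(-6)*(-3)) = -(2 - 18) = -1*(-16) = 16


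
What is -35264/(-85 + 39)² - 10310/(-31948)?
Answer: -138099789/8450246 ≈ -16.343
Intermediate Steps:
-35264/(-85 + 39)² - 10310/(-31948) = -35264/((-46)²) - 10310*(-1/31948) = -35264/2116 + 5155/15974 = -35264*1/2116 + 5155/15974 = -8816/529 + 5155/15974 = -138099789/8450246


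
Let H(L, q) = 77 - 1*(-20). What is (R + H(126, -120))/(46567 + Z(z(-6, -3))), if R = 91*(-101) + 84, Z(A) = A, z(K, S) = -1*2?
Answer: -1802/9313 ≈ -0.19349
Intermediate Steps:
z(K, S) = -2
H(L, q) = 97 (H(L, q) = 77 + 20 = 97)
R = -9107 (R = -9191 + 84 = -9107)
(R + H(126, -120))/(46567 + Z(z(-6, -3))) = (-9107 + 97)/(46567 - 2) = -9010/46565 = -9010*1/46565 = -1802/9313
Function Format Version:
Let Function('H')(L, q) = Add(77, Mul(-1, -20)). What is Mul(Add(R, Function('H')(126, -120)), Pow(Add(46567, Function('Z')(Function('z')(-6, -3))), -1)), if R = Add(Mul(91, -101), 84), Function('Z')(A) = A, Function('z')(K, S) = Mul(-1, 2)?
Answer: Rational(-1802, 9313) ≈ -0.19349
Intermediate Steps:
Function('z')(K, S) = -2
Function('H')(L, q) = 97 (Function('H')(L, q) = Add(77, 20) = 97)
R = -9107 (R = Add(-9191, 84) = -9107)
Mul(Add(R, Function('H')(126, -120)), Pow(Add(46567, Function('Z')(Function('z')(-6, -3))), -1)) = Mul(Add(-9107, 97), Pow(Add(46567, -2), -1)) = Mul(-9010, Pow(46565, -1)) = Mul(-9010, Rational(1, 46565)) = Rational(-1802, 9313)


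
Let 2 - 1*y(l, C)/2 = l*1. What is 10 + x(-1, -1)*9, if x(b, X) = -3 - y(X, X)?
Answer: -71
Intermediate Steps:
y(l, C) = 4 - 2*l
x(b, X) = -7 + 2*X (x(b, X) = -3 - (4 - 2*X) = -3 + (-4 + 2*X) = -7 + 2*X)
10 + x(-1, -1)*9 = 10 + (-7 + 2*(-1))*9 = 10 + (-7 - 2)*9 = 10 - 9*9 = 10 - 81 = -71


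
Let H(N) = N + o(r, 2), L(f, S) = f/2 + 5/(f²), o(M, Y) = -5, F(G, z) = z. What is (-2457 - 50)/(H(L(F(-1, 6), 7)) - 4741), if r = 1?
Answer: 90252/170743 ≈ 0.52858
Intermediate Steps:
L(f, S) = f/2 + 5/f² (L(f, S) = f*(½) + 5/f² = f/2 + 5/f²)
H(N) = -5 + N (H(N) = N - 5 = -5 + N)
(-2457 - 50)/(H(L(F(-1, 6), 7)) - 4741) = (-2457 - 50)/((-5 + ((½)*6 + 5/6²)) - 4741) = -2507/((-5 + (3 + 5*(1/36))) - 4741) = -2507/((-5 + (3 + 5/36)) - 4741) = -2507/((-5 + 113/36) - 4741) = -2507/(-67/36 - 4741) = -2507/(-170743/36) = -2507*(-36/170743) = 90252/170743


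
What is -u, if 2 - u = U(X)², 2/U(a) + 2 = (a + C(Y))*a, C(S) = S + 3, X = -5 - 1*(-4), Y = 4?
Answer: -31/16 ≈ -1.9375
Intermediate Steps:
X = -1 (X = -5 + 4 = -1)
C(S) = 3 + S
U(a) = 2/(-2 + a*(7 + a)) (U(a) = 2/(-2 + (a + (3 + 4))*a) = 2/(-2 + (a + 7)*a) = 2/(-2 + (7 + a)*a) = 2/(-2 + a*(7 + a)))
u = 31/16 (u = 2 - (2/(-2 + (-1)² + 7*(-1)))² = 2 - (2/(-2 + 1 - 7))² = 2 - (2/(-8))² = 2 - (2*(-⅛))² = 2 - (-¼)² = 2 - 1*1/16 = 2 - 1/16 = 31/16 ≈ 1.9375)
-u = -1*31/16 = -31/16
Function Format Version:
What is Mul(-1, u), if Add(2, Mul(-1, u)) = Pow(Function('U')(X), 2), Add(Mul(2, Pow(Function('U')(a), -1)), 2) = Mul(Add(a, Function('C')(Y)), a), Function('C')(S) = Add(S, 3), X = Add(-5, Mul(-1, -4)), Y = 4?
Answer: Rational(-31, 16) ≈ -1.9375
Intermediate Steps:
X = -1 (X = Add(-5, 4) = -1)
Function('C')(S) = Add(3, S)
Function('U')(a) = Mul(2, Pow(Add(-2, Mul(a, Add(7, a))), -1)) (Function('U')(a) = Mul(2, Pow(Add(-2, Mul(Add(a, Add(3, 4)), a)), -1)) = Mul(2, Pow(Add(-2, Mul(Add(a, 7), a)), -1)) = Mul(2, Pow(Add(-2, Mul(Add(7, a), a)), -1)) = Mul(2, Pow(Add(-2, Mul(a, Add(7, a))), -1)))
u = Rational(31, 16) (u = Add(2, Mul(-1, Pow(Mul(2, Pow(Add(-2, Pow(-1, 2), Mul(7, -1)), -1)), 2))) = Add(2, Mul(-1, Pow(Mul(2, Pow(Add(-2, 1, -7), -1)), 2))) = Add(2, Mul(-1, Pow(Mul(2, Pow(-8, -1)), 2))) = Add(2, Mul(-1, Pow(Mul(2, Rational(-1, 8)), 2))) = Add(2, Mul(-1, Pow(Rational(-1, 4), 2))) = Add(2, Mul(-1, Rational(1, 16))) = Add(2, Rational(-1, 16)) = Rational(31, 16) ≈ 1.9375)
Mul(-1, u) = Mul(-1, Rational(31, 16)) = Rational(-31, 16)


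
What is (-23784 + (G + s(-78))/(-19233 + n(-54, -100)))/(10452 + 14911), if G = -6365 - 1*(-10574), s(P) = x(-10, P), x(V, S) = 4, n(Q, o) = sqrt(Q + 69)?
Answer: -2932659805815/3127327851154 - 4213*sqrt(15)/9381983553462 ≈ -0.93775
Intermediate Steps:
n(Q, o) = sqrt(69 + Q)
s(P) = 4
G = 4209 (G = -6365 + 10574 = 4209)
(-23784 + (G + s(-78))/(-19233 + n(-54, -100)))/(10452 + 14911) = (-23784 + (4209 + 4)/(-19233 + sqrt(69 - 54)))/(10452 + 14911) = (-23784 + 4213/(-19233 + sqrt(15)))/25363 = (-23784 + 4213/(-19233 + sqrt(15)))*(1/25363) = -23784/25363 + 4213/(25363*(-19233 + sqrt(15)))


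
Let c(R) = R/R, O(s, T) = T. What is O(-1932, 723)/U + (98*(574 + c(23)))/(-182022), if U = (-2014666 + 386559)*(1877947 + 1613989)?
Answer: -6964425673172111/22496516226466464 ≈ -0.30958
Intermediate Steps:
U = -5685245445152 (U = -1628107*3491936 = -5685245445152)
c(R) = 1
O(-1932, 723)/U + (98*(574 + c(23)))/(-182022) = 723/(-5685245445152) + (98*(574 + 1))/(-182022) = 723*(-1/5685245445152) + (98*575)*(-1/182022) = -723/5685245445152 + 56350*(-1/182022) = -723/5685245445152 - 1225/3957 = -6964425673172111/22496516226466464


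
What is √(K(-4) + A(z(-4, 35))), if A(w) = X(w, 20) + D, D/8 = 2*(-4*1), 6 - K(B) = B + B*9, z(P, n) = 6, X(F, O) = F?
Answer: 2*I*√3 ≈ 3.4641*I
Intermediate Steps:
K(B) = 6 - 10*B (K(B) = 6 - (B + B*9) = 6 - (B + 9*B) = 6 - 10*B)
D = -64 (D = 8*(2*(-4*1)) = 8*(2*(-4)) = 8*(-8) = -64)
A(w) = -64 + w (A(w) = w - 64 = -64 + w)
√(K(-4) + A(z(-4, 35))) = √((6 - 10*(-4)) + (-64 + 6)) = √((6 + 40) - 58) = √(46 - 58) = √(-12) = 2*I*√3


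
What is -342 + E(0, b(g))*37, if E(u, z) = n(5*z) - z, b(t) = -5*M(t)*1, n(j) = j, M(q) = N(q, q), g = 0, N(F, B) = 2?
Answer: -1822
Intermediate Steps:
M(q) = 2
b(t) = -10 (b(t) = -5*2*1 = -10*1 = -10)
E(u, z) = 4*z (E(u, z) = 5*z - z = 4*z)
-342 + E(0, b(g))*37 = -342 + (4*(-10))*37 = -342 - 40*37 = -342 - 1480 = -1822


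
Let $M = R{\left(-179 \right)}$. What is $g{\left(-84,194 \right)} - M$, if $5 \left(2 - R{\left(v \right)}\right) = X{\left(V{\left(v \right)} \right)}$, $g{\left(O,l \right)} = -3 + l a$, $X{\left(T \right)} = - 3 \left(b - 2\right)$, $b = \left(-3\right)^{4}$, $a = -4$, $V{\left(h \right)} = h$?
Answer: $- \frac{4142}{5} \approx -828.4$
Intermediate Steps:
$b = 81$
$X{\left(T \right)} = -237$ ($X{\left(T \right)} = - 3 \left(81 - 2\right) = \left(-3\right) 79 = -237$)
$g{\left(O,l \right)} = -3 - 4 l$ ($g{\left(O,l \right)} = -3 + l \left(-4\right) = -3 - 4 l$)
$R{\left(v \right)} = \frac{247}{5}$ ($R{\left(v \right)} = 2 - - \frac{237}{5} = 2 + \frac{237}{5} = \frac{247}{5}$)
$M = \frac{247}{5} \approx 49.4$
$g{\left(-84,194 \right)} - M = \left(-3 - 776\right) - \frac{247}{5} = -779 - \frac{247}{5} = - \frac{4142}{5}$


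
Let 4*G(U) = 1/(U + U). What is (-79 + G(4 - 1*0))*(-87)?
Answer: 219849/32 ≈ 6870.3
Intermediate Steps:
G(U) = 1/(8*U) (G(U) = 1/(4*(U + U)) = 1/(4*((2*U))) = (1/(2*U))/4 = 1/(8*U))
(-79 + G(4 - 1*0))*(-87) = (-79 + 1/(8*(4 - 1*0)))*(-87) = (-79 + 1/(8*(4 + 0)))*(-87) = (-79 + (⅛)/4)*(-87) = (-79 + (⅛)*(¼))*(-87) = (-79 + 1/32)*(-87) = -2527/32*(-87) = 219849/32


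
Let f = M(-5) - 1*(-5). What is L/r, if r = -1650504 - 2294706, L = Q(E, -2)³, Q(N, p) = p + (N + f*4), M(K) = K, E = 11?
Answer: -243/1315070 ≈ -0.00018478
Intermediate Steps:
f = 0 (f = -5 - 1*(-5) = -5 + 5 = 0)
Q(N, p) = N + p (Q(N, p) = p + (N + 0*4) = p + (N + 0) = p + N = N + p)
L = 729 (L = (11 - 2)³ = 9³ = 729)
r = -3945210
L/r = 729/(-3945210) = 729*(-1/3945210) = -243/1315070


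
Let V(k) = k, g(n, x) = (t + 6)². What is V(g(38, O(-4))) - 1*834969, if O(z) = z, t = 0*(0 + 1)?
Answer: -834933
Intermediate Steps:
t = 0 (t = 0*1 = 0)
g(n, x) = 36 (g(n, x) = (0 + 6)² = 6² = 36)
V(g(38, O(-4))) - 1*834969 = 36 - 1*834969 = 36 - 834969 = -834933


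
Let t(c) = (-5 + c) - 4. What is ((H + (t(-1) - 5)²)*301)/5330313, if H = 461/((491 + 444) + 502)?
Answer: 97459586/7659659781 ≈ 0.012724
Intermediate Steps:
t(c) = -9 + c
H = 461/1437 (H = 461/(935 + 502) = 461/1437 ≈ 0.32081)
((H + (t(-1) - 5)²)*301)/5330313 = ((461/1437 + ((-9 - 1) - 5)²)*301)/5330313 = ((461/1437 + (-10 - 5)²)*301)*(1/5330313) = ((461/1437 + (-15)²)*301)*(1/5330313) = ((461/1437 + 225)*301)*(1/5330313) = ((323786/1437)*301)*(1/5330313) = (97459586/1437)*(1/5330313) = 97459586/7659659781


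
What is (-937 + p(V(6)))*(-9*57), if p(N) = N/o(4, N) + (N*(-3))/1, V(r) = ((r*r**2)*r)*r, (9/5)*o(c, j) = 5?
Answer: 275296833/25 ≈ 1.1012e+7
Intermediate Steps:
o(c, j) = 25/9 (o(c, j) = (5/9)*5 = 25/9)
V(r) = r**5 (V(r) = (r**3*r)*r = r**4*r = r**5)
p(N) = -66*N/25 (p(N) = N/(25/9) + (N*(-3))/1 = N*(9/25) - 3*N*1 = 9*N/25 - 3*N = -66*N/25)
(-937 + p(V(6)))*(-9*57) = (-937 - 66/25*6**5)*(-9*57) = (-937 - 66/25*7776)*(-513) = (-937 - 513216/25)*(-513) = -536641/25*(-513) = 275296833/25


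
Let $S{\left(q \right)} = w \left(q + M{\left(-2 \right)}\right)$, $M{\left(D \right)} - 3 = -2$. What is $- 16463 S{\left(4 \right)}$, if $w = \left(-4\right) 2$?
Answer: $658520$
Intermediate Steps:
$M{\left(D \right)} = 1$ ($M{\left(D \right)} = 3 - 2 = 1$)
$w = -8$
$S{\left(q \right)} = -8 - 8 q$ ($S{\left(q \right)} = - 8 \left(q + 1\right) = - 8 \left(1 + q\right) = -8 - 8 q$)
$- 16463 S{\left(4 \right)} = - 16463 \left(-8 - 32\right) = \left(-16463\right) \left(-40\right) = 658520$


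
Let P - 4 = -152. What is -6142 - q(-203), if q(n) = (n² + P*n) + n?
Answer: -77192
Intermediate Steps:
P = -148 (P = 4 - 152 = -148)
q(n) = n² - 147*n (q(n) = (n² - 148*n) + n = n² - 147*n)
-6142 - q(-203) = -6142 - (-203)*(-147 - 203) = -6142 - (-203)*(-350) = -6142 - 1*71050 = -6142 - 71050 = -77192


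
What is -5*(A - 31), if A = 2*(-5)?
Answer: 205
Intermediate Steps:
A = -10
-5*(A - 31) = -5*(-10 - 31) = -5*(-41) = 205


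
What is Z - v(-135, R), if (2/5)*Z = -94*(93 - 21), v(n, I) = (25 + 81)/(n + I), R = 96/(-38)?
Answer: -44209946/2613 ≈ -16919.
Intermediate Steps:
R = -48/19 (R = 96*(-1/38) = -48/19 ≈ -2.5263)
v(n, I) = 106/(I + n)
Z = -16920 (Z = 5*(-94*(93 - 21))/2 = 5*(-94*72)/2 = (5/2)*(-6768) = -16920)
Z - v(-135, R) = -16920 - 106/(-48/19 - 135) = -16920 - 106/(-2613/19) = -16920 - 106*(-19)/2613 = -16920 - 1*(-2014/2613) = -16920 + 2014/2613 = -44209946/2613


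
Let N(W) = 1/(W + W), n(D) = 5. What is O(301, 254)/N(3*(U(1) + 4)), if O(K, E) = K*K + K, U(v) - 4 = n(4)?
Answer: 7090356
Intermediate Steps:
U(v) = 9 (U(v) = 4 + 5 = 9)
O(K, E) = K + K² (O(K, E) = K² + K = K + K²)
N(W) = 1/(2*W)
O(301, 254)/N(3*(U(1) + 4)) = (301*(1 + 301))/((1/(2*((3*(9 + 4)))))) = (301*302)/((1/(2*((3*13))))) = 90902/(((½)/39)) = 90902/(((½)*(1/39))) = 90902/(1/78) = 90902*78 = 7090356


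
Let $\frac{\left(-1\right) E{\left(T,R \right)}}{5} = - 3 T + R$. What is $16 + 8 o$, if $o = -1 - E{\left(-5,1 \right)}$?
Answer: $648$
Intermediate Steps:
$E{\left(T,R \right)} = - 5 R + 15 T$ ($E{\left(T,R \right)} = - 5 \left(- 3 T + R\right) = - 5 \left(R - 3 T\right) = - 5 R + 15 T$)
$o = 79$ ($o = -1 - \left(\left(-5\right) 1 + 15 \left(-5\right)\right) = -1 - \left(-5 - 75\right) = -1 - -80 = -1 + 80 = 79$)
$16 + 8 o = 16 + 8 \cdot 79 = 16 + 632 = 648$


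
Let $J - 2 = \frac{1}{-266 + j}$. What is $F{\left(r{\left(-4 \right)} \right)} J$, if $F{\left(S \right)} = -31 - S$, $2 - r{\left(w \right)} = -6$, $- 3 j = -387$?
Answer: $- \frac{10647}{137} \approx -77.715$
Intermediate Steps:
$j = 129$ ($j = \left(- \frac{1}{3}\right) \left(-387\right) = 129$)
$r{\left(w \right)} = 8$ ($r{\left(w \right)} = 2 - -6 = 2 + 6 = 8$)
$J = \frac{273}{137}$ ($J = 2 + \frac{1}{-266 + 129} = 2 + \frac{1}{-137} = 2 - \frac{1}{137} = \frac{273}{137} \approx 1.9927$)
$F{\left(r{\left(-4 \right)} \right)} J = \left(-31 - 8\right) \frac{273}{137} = \left(-39\right) \frac{273}{137} = - \frac{10647}{137}$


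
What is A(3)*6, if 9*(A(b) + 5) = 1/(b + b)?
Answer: -269/9 ≈ -29.889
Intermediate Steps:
A(b) = -5 + 1/(18*b) (A(b) = -5 + 1/(9*(b + b)) = -5 + 1/(9*((2*b))) = -5 + (1/(2*b))/9 = -5 + 1/(18*b))
A(3)*6 = (-5 + (1/18)/3)*6 = (-5 + (1/18)*(⅓))*6 = (-5 + 1/54)*6 = -269/54*6 = -269/9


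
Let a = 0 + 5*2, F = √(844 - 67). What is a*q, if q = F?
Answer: 10*√777 ≈ 278.75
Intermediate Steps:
F = √777 ≈ 27.875
q = √777 ≈ 27.875
a = 10 (a = 0 + 10 = 10)
a*q = 10*√777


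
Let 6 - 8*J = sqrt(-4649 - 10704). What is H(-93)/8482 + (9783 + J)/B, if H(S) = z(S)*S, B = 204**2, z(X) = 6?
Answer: 39842693/235324608 - I*sqrt(15353)/332928 ≈ 0.16931 - 0.00037217*I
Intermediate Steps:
B = 41616
J = 3/4 - I*sqrt(15353)/8 (J = 3/4 - sqrt(-4649 - 10704)/8 = 3/4 - I*sqrt(15353)/8 ≈ 0.75 - 15.488*I)
H(S) = 6*S
H(-93)/8482 + (9783 + J)/B = (6*(-93))/8482 + (9783 + (3/4 - I*sqrt(15353)/8))/41616 = -558*1/8482 + (39135/4 - I*sqrt(15353)/8)*(1/41616) = -279/4241 + (13045/55488 - I*sqrt(15353)/332928) = 39842693/235324608 - I*sqrt(15353)/332928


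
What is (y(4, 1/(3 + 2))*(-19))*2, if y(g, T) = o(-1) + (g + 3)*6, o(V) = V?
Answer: -1558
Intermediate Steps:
y(g, T) = 17 + 6*g (y(g, T) = -1 + (g + 3)*6 = -1 + (3 + g)*6 = -1 + (18 + 6*g) = 17 + 6*g)
(y(4, 1/(3 + 2))*(-19))*2 = ((17 + 6*4)*(-19))*2 = ((17 + 24)*(-19))*2 = (41*(-19))*2 = -779*2 = -1558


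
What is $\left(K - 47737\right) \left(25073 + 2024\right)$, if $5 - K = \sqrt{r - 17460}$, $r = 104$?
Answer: $-1293394004 - 54194 i \sqrt{4339} \approx -1.2934 \cdot 10^{9} - 3.5698 \cdot 10^{6} i$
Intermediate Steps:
$K = 5 - 2 i \sqrt{4339}$ ($K = 5 - \sqrt{104 - 17460} = 5 - \sqrt{-17356} = 5 - 2 i \sqrt{4339} \approx 5.0 - 131.74 i$)
$\left(K - 47737\right) \left(25073 + 2024\right) = \left(\left(5 - 2 i \sqrt{4339}\right) - 47737\right) \left(25073 + 2024\right) = \left(-47732 - 2 i \sqrt{4339}\right) 27097 = -1293394004 - 54194 i \sqrt{4339}$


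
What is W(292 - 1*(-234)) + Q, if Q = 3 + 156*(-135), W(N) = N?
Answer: -20531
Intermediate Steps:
Q = -21057 (Q = 3 - 21060 = -21057)
W(292 - 1*(-234)) + Q = (292 - 1*(-234)) - 21057 = (292 + 234) - 21057 = 526 - 21057 = -20531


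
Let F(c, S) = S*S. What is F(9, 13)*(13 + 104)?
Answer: 19773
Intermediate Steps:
F(c, S) = S²
F(9, 13)*(13 + 104) = 13²*(13 + 104) = 169*117 = 19773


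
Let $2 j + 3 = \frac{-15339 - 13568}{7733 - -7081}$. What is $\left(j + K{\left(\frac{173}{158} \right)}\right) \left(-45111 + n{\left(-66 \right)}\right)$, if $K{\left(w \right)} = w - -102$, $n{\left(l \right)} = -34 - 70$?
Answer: $- \frac{10648615170125}{2340612} \approx -4.5495 \cdot 10^{6}$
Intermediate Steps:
$j = - \frac{73349}{29628}$ ($j = - \frac{3}{2} + \frac{\left(-15339 - 13568\right) \frac{1}{7733 - -7081}}{2} = - \frac{3}{2} + \frac{\left(-28907\right) \frac{1}{7733 + \left(-5394 + 12475\right)}}{2} = - \frac{3}{2} + \frac{\left(-28907\right) \frac{1}{7733 + 7081}}{2} = - \frac{3}{2} + \frac{\left(-28907\right) \frac{1}{14814}}{2} = - \frac{3}{2} + \frac{1}{2} \left(- \frac{28907}{14814}\right) = - \frac{3}{2} - \frac{28907}{29628} = - \frac{73349}{29628} \approx -2.4757$)
$n{\left(l \right)} = -104$ ($n{\left(l \right)} = -34 - 70 = -104$)
$K{\left(w \right)} = 102 + w$ ($K{\left(w \right)} = w + 102 = 102 + w$)
$\left(j + K{\left(\frac{173}{158} \right)}\right) \left(-45111 + n{\left(-66 \right)}\right) = \left(- \frac{73349}{29628} + \left(102 + \frac{173}{158}\right)\right) \left(-45111 - 104\right) = \left(- \frac{73349}{29628} + \left(102 + 173 \cdot \frac{1}{158}\right)\right) \left(-45215\right) = \left(- \frac{73349}{29628} + \left(102 + \frac{173}{158}\right)\right) \left(-45215\right) = \left(- \frac{73349}{29628} + \frac{16289}{158}\right) \left(-45215\right) = \frac{235510675}{2340612} \left(-45215\right) = - \frac{10648615170125}{2340612}$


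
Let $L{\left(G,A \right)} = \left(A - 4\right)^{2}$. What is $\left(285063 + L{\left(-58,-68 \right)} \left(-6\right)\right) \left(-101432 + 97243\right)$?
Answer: $-1063834251$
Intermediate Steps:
$L{\left(G,A \right)} = \left(-4 + A\right)^{2}$
$\left(285063 + L{\left(-58,-68 \right)} \left(-6\right)\right) \left(-101432 + 97243\right) = \left(285063 + \left(-4 - 68\right)^{2} \left(-6\right)\right) \left(-101432 + 97243\right) = \left(285063 + \left(-72\right)^{2} \left(-6\right)\right) \left(-4189\right) = \left(285063 + 5184 \left(-6\right)\right) \left(-4189\right) = \left(285063 - 31104\right) \left(-4189\right) = 253959 \left(-4189\right) = -1063834251$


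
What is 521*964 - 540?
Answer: 501704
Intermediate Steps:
521*964 - 540 = 502244 - 540 = 501704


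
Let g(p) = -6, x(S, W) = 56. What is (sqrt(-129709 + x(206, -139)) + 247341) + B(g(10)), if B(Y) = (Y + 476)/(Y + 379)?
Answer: 92258663/373 + I*sqrt(129653) ≈ 2.4734e+5 + 360.07*I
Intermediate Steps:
B(Y) = (476 + Y)/(379 + Y)
(sqrt(-129709 + x(206, -139)) + 247341) + B(g(10)) = (sqrt(-129709 + 56) + 247341) + (476 - 6)/(379 - 6) = (sqrt(-129653) + 247341) + 470/373 = (I*sqrt(129653) + 247341) + (1/373)*470 = (247341 + I*sqrt(129653)) + 470/373 = 92258663/373 + I*sqrt(129653)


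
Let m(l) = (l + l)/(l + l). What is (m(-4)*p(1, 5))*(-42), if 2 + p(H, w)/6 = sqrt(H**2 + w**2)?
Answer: 504 - 252*sqrt(26) ≈ -780.95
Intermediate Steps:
p(H, w) = -12 + 6*sqrt(H**2 + w**2)
m(l) = 1 (m(l) = (2*l)/((2*l)) = (2*l)*(1/(2*l)) = 1)
(m(-4)*p(1, 5))*(-42) = (1*(-12 + 6*sqrt(1**2 + 5**2)))*(-42) = (1*(-12 + 6*sqrt(1 + 25)))*(-42) = (1*(-12 + 6*sqrt(26)))*(-42) = (-12 + 6*sqrt(26))*(-42) = 504 - 252*sqrt(26)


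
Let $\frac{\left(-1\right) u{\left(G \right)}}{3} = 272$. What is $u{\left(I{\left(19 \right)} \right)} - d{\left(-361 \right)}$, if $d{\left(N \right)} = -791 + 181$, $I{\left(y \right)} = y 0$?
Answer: $-206$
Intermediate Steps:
$I{\left(y \right)} = 0$
$u{\left(G \right)} = -816$ ($u{\left(G \right)} = \left(-3\right) 272 = -816$)
$d{\left(N \right)} = -610$
$u{\left(I{\left(19 \right)} \right)} - d{\left(-361 \right)} = -816 - -610 = -816 + 610 = -206$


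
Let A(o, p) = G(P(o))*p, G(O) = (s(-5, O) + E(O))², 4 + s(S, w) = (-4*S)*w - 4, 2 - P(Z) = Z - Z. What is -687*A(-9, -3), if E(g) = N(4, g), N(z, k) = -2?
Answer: 1854900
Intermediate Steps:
P(Z) = 2 (P(Z) = 2 - (Z - Z) = 2 - 1*0 = 2 + 0 = 2)
E(g) = -2
s(S, w) = -8 - 4*S*w (s(S, w) = -4 + ((-4*S)*w - 4) = -4 + (-4*S*w - 4) = -4 + (-4 - 4*S*w) = -8 - 4*S*w)
G(O) = (-10 + 20*O)² (G(O) = ((-8 - 4*(-5)*O) - 2)² = ((-8 + 20*O) - 2)² = (-10 + 20*O)²)
A(o, p) = 900*p (A(o, p) = (100*(-1 + 2*2)²)*p = (100*(-1 + 4)²)*p = (100*3²)*p = (100*9)*p = 900*p)
-687*A(-9, -3) = -618300*(-3) = -687*(-2700) = 1854900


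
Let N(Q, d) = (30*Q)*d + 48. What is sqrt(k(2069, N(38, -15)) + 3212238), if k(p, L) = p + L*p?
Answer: I*sqrt(32066281) ≈ 5662.7*I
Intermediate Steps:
N(Q, d) = 48 + 30*Q*d (N(Q, d) = 30*Q*d + 48 = 48 + 30*Q*d)
sqrt(k(2069, N(38, -15)) + 3212238) = sqrt(2069*(1 + (48 + 30*38*(-15))) + 3212238) = sqrt(2069*(1 + (48 - 17100)) + 3212238) = sqrt(2069*(1 - 17052) + 3212238) = sqrt(2069*(-17051) + 3212238) = sqrt(-35278519 + 3212238) = sqrt(-32066281) = I*sqrt(32066281)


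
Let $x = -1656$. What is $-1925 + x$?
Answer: $-3581$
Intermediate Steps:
$-1925 + x = -1925 - 1656 = -3581$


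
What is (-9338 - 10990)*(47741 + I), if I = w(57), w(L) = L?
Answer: -971637744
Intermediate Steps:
I = 57
(-9338 - 10990)*(47741 + I) = (-9338 - 10990)*(47741 + 57) = -20328*47798 = -971637744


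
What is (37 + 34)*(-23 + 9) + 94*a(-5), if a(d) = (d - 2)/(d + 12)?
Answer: -1088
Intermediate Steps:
a(d) = (-2 + d)/(12 + d)
(37 + 34)*(-23 + 9) + 94*a(-5) = (37 + 34)*(-23 + 9) + 94*((-2 - 5)/(12 - 5)) = 71*(-14) + 94*(-7/7) = -994 + 94*((⅐)*(-7)) = -994 + 94*(-1) = -994 - 94 = -1088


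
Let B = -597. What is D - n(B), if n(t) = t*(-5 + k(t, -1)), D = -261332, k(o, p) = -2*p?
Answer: -263123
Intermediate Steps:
n(t) = -3*t (n(t) = t*(-5 - 2*(-1)) = t*(-5 + 2) = t*(-3) = -3*t)
D - n(B) = -261332 - (-3)*(-597) = -261332 - 1*1791 = -261332 - 1791 = -263123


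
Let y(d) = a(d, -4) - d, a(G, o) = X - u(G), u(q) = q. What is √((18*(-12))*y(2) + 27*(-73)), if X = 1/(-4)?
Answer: 9*I*√13 ≈ 32.45*I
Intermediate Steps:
X = -¼ ≈ -0.25000
a(G, o) = -¼ - G
y(d) = -¼ - 2*d (y(d) = (-¼ - d) - d = -¼ - 2*d)
√((18*(-12))*y(2) + 27*(-73)) = √((18*(-12))*(-¼ - 2*2) + 27*(-73)) = √(-216*(-¼ - 4) - 1971) = √(-216*(-17/4) - 1971) = √(918 - 1971) = √(-1053) = 9*I*√13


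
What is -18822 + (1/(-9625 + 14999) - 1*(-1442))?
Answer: -93400119/5374 ≈ -17380.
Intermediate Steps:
-18822 + (1/(-9625 + 14999) - 1*(-1442)) = -18822 + (1/5374 + 1442) = -18822 + 7749309/5374 = -93400119/5374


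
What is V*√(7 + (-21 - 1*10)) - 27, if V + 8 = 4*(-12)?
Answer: -27 - 112*I*√6 ≈ -27.0 - 274.34*I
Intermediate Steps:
V = -56 (V = -8 + 4*(-12) = -8 - 48 = -56)
V*√(7 + (-21 - 1*10)) - 27 = -56*√(7 + (-21 - 1*10)) - 27 = -56*√(7 + (-21 - 10)) - 27 = -56*√(7 - 31) - 27 = -112*I*√6 - 27 = -27 - 112*I*√6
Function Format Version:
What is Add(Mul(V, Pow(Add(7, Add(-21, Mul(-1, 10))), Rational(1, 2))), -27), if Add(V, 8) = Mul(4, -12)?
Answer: Add(-27, Mul(-112, I, Pow(6, Rational(1, 2)))) ≈ Add(-27.000, Mul(-274.34, I))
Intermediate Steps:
V = -56 (V = Add(-8, Mul(4, -12)) = Add(-8, -48) = -56)
Add(Mul(V, Pow(Add(7, Add(-21, Mul(-1, 10))), Rational(1, 2))), -27) = Add(Mul(-56, Pow(Add(7, Add(-21, Mul(-1, 10))), Rational(1, 2))), -27) = Add(Mul(-56, Pow(Add(7, Add(-21, -10)), Rational(1, 2))), -27) = Add(Mul(-56, Pow(Add(7, -31), Rational(1, 2))), -27) = Add(Mul(-56, Pow(-24, Rational(1, 2))), -27) = Add(Mul(-56, Mul(2, I, Pow(6, Rational(1, 2)))), -27) = Add(Mul(-112, I, Pow(6, Rational(1, 2))), -27) = Add(-27, Mul(-112, I, Pow(6, Rational(1, 2))))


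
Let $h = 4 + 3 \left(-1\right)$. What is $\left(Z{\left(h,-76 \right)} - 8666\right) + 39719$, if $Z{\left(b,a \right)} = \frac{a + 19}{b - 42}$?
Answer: $\frac{1273230}{41} \approx 31054.0$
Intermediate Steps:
$h = 1$ ($h = 4 - 3 = 1$)
$Z{\left(b,a \right)} = \frac{19 + a}{-42 + b}$
$\left(Z{\left(h,-76 \right)} - 8666\right) + 39719 = \left(\frac{19 - 76}{-42 + 1} - 8666\right) + 39719 = \left(\frac{1}{-41} \left(-57\right) - 8666\right) + 39719 = \left(\left(- \frac{1}{41}\right) \left(-57\right) - 8666\right) + 39719 = \left(\frac{57}{41} - 8666\right) + 39719 = - \frac{355249}{41} + 39719 = \frac{1273230}{41}$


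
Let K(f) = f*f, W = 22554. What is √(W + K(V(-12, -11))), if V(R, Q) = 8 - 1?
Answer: √22603 ≈ 150.34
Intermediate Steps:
V(R, Q) = 7
K(f) = f²
√(W + K(V(-12, -11))) = √(22554 + 7²) = √(22554 + 49) = √22603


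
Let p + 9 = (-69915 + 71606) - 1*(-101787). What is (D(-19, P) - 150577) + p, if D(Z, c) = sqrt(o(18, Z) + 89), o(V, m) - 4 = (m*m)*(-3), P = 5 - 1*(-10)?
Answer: -47108 + 3*I*sqrt(110) ≈ -47108.0 + 31.464*I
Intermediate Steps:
P = 15 (P = 5 + 10 = 15)
o(V, m) = 4 - 3*m**2 (o(V, m) = 4 + (m*m)*(-3) = 4 + m**2*(-3) = 4 - 3*m**2)
D(Z, c) = sqrt(93 - 3*Z**2) (D(Z, c) = sqrt((4 - 3*Z**2) + 89) = sqrt(93 - 3*Z**2))
p = 103469 (p = -9 + ((-69915 + 71606) - 1*(-101787)) = -9 + (1691 + 101787) = -9 + 103478 = 103469)
(D(-19, P) - 150577) + p = (sqrt(93 - 3*(-19)**2) - 150577) + 103469 = (sqrt(93 - 3*361) - 150577) + 103469 = (sqrt(93 - 1083) - 150577) + 103469 = (sqrt(-990) - 150577) + 103469 = (3*I*sqrt(110) - 150577) + 103469 = (-150577 + 3*I*sqrt(110)) + 103469 = -47108 + 3*I*sqrt(110)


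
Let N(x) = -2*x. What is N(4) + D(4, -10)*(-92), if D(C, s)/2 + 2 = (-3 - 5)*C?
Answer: 6248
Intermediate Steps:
D(C, s) = -4 - 16*C (D(C, s) = -4 + 2*((-3 - 5)*C) = -4 + 2*(-8*C) = -4 - 16*C)
N(4) + D(4, -10)*(-92) = -2*4 + (-4 - 16*4)*(-92) = -8 + (-4 - 64)*(-92) = -8 - 68*(-92) = -8 + 6256 = 6248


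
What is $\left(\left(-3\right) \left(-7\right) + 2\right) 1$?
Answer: $23$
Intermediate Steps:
$\left(\left(-3\right) \left(-7\right) + 2\right) 1 = \left(21 + 2\right) 1 = 23 \cdot 1 = 23$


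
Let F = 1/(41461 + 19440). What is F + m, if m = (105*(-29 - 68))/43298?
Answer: -620233387/2636891498 ≈ -0.23521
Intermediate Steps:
F = 1/60901 ≈ 1.6420e-5
m = -10185/43298 (m = (105*(-97))*(1/43298) = -10185*1/43298 = -10185/43298 ≈ -0.23523)
F + m = 1/60901 - 10185/43298 = -620233387/2636891498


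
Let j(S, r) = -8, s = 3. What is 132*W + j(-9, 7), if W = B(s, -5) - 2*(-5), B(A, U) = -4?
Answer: 784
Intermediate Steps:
W = 6 (W = -4 - 2*(-5) = -4 + 10 = 6)
132*W + j(-9, 7) = 132*6 - 8 = 792 - 8 = 784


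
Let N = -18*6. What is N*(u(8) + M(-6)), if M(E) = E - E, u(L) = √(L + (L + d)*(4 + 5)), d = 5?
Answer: -540*√5 ≈ -1207.5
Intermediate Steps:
N = -108
u(L) = √(45 + 10*L) (u(L) = √(L + (L + 5)*(4 + 5)) = √(L + (5 + L)*9) = √(L + (45 + 9*L)) = √(45 + 10*L))
M(E) = 0
N*(u(8) + M(-6)) = -108*(√(45 + 10*8) + 0) = -108*(√(45 + 80) + 0) = -108*(√125 + 0) = -108*(5*√5 + 0) = -540*√5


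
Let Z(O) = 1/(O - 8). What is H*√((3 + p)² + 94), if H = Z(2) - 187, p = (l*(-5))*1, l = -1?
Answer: -1123*√158/6 ≈ -2352.6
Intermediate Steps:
p = 5 (p = -1*(-5)*1 = 5*1 = 5)
Z(O) = 1/(-8 + O)
H = -1123/6 (H = 1/(-8 + 2) - 187 = 1/(-6) - 187 = -⅙ - 187 = -1123/6 ≈ -187.17)
H*√((3 + p)² + 94) = -1123*√((3 + 5)² + 94)/6 = -1123*√(8² + 94)/6 = -1123*√(64 + 94)/6 = -1123*√158/6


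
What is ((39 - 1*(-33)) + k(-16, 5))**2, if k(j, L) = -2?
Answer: 4900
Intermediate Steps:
((39 - 1*(-33)) + k(-16, 5))**2 = ((39 - 1*(-33)) - 2)**2 = ((39 + 33) - 2)**2 = (72 - 2)**2 = 70**2 = 4900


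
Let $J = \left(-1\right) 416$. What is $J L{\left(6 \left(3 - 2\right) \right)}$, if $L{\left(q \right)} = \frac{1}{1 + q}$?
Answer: $- \frac{416}{7} \approx -59.429$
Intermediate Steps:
$J = -416$
$J L{\left(6 \left(3 - 2\right) \right)} = - \frac{416}{1 + 6 \left(3 - 2\right)} = - \frac{416}{1 + 6 \cdot 1} = - \frac{416}{1 + 6} = - \frac{416}{7}$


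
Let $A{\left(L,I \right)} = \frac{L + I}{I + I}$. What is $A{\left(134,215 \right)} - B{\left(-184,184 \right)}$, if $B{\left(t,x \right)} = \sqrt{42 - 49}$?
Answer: $\frac{349}{430} - i \sqrt{7} \approx 0.81163 - 2.6458 i$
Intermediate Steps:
$A{\left(L,I \right)} = \frac{I + L}{2 I}$
$B{\left(t,x \right)} = i \sqrt{7}$ ($B{\left(t,x \right)} = \sqrt{-7} = i \sqrt{7}$)
$A{\left(134,215 \right)} - B{\left(-184,184 \right)} = \frac{215 + 134}{2 \cdot 215} - i \sqrt{7} = \frac{1}{2} \cdot \frac{1}{215} \cdot 349 - i \sqrt{7} = \frac{349}{430} - i \sqrt{7}$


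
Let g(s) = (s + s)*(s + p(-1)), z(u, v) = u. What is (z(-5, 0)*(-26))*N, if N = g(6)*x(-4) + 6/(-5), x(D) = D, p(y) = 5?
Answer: -68796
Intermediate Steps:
g(s) = 2*s*(5 + s) (g(s) = (s + s)*(s + 5) = (2*s)*(5 + s) = 2*s*(5 + s))
N = -2646/5 (N = (2*6*(5 + 6))*(-4) + 6/(-5) = (2*6*11)*(-4) + 6*(-1/5) = 132*(-4) - 6/5 = -528 - 6/5 = -2646/5 ≈ -529.20)
(z(-5, 0)*(-26))*N = -5*(-26)*(-2646/5) = 130*(-2646/5) = -68796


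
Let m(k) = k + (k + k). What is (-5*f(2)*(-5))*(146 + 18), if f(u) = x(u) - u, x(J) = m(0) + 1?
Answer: -4100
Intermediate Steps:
m(k) = 3*k (m(k) = k + 2*k = 3*k)
x(J) = 1 (x(J) = 3*0 + 1 = 0 + 1 = 1)
f(u) = 1 - u
(-5*f(2)*(-5))*(146 + 18) = (-5*(1 - 1*2)*(-5))*(146 + 18) = (-5*(1 - 2)*(-5))*164 = (-5*(-1)*(-5))*164 = (5*(-5))*164 = -25*164 = -4100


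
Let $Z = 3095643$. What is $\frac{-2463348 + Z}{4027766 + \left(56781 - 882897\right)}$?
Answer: $\frac{126459}{640330} \approx 0.19749$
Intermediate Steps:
$\frac{-2463348 + Z}{4027766 + \left(56781 - 882897\right)} = \frac{-2463348 + 3095643}{4027766 + \left(56781 - 882897\right)} = \frac{632295}{4027766 - 826116} = \frac{632295}{3201650} = 632295 \cdot \frac{1}{3201650} = \frac{126459}{640330}$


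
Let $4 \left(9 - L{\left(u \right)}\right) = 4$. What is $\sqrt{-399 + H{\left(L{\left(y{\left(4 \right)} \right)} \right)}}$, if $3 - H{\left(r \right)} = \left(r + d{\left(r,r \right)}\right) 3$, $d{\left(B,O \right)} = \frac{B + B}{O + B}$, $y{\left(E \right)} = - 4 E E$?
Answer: $3 i \sqrt{47} \approx 20.567 i$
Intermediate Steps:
$y{\left(E \right)} = - 4 E^{2}$
$L{\left(u \right)} = 8$ ($L{\left(u \right)} = 9 - 1 = 8$)
$d{\left(B,O \right)} = \frac{2 B}{B + O}$
$H{\left(r \right)} = - 3 r$ ($H{\left(r \right)} = 3 - \left(r + \frac{2 r}{r + r}\right) 3 = 3 - \left(r + \frac{2 r}{2 r}\right) 3 = 3 - \left(r + 2 r \frac{1}{2 r}\right) 3 = 3 - \left(r + 1\right) 3 = 3 - \left(1 + r\right) 3 = 3 - \left(3 + 3 r\right) = - 3 r$)
$\sqrt{-399 + H{\left(L{\left(y{\left(4 \right)} \right)} \right)}} = \sqrt{-399 - 24} = \sqrt{-423} = 3 i \sqrt{47}$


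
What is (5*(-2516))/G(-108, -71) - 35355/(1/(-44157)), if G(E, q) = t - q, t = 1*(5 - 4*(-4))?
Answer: 35906923760/23 ≈ 1.5612e+9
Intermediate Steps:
t = 21 (t = 1*(5 + 16) = 1*21 = 21)
G(E, q) = 21 - q
(5*(-2516))/G(-108, -71) - 35355/(1/(-44157)) = (5*(-2516))/(21 - 1*(-71)) - 35355/(1/(-44157)) = -12580/(21 + 71) - 35355/(-1/44157) = -12580/92 - 35355*(-44157) = -12580*1/92 + 1561170735 = -3145/23 + 1561170735 = 35906923760/23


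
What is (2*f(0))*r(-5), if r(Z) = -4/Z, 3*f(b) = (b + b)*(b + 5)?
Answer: 0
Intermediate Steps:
f(b) = 2*b*(5 + b)/3 (f(b) = ((b + b)*(b + 5))/3 = ((2*b)*(5 + b))/3 = (2*b*(5 + b))/3 = 2*b*(5 + b)/3)
(2*f(0))*r(-5) = (2*((⅔)*0*(5 + 0)))*(-4/(-5)) = (2*((⅔)*0*5))*(-4*(-⅕)) = (2*0)*(⅘) = 0*(⅘) = 0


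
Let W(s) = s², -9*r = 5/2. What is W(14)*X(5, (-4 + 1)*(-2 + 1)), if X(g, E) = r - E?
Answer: -5782/9 ≈ -642.44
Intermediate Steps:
r = -5/18 (r = -5/(9*2) = -⅑*5/2 = -5/18 ≈ -0.27778)
X(g, E) = -5/18 - E
W(14)*X(5, (-4 + 1)*(-2 + 1)) = 14²*(-5/18 - (-4 + 1)*(-2 + 1)) = 196*(-5/18 - (-3)*(-1)) = 196*(-5/18 - 1*3) = 196*(-5/18 - 3) = 196*(-59/18) = -5782/9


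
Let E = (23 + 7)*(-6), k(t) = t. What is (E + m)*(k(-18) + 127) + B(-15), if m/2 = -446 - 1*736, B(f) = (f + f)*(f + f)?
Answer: -276396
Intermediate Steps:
B(f) = 4*f² (B(f) = (2*f)*(2*f) = 4*f²)
m = -2364 (m = 2*(-446 - 1*736) = 2*(-446 - 736) = 2*(-1182) = -2364)
E = -180 (E = 30*(-6) = -180)
(E + m)*(k(-18) + 127) + B(-15) = (-180 - 2364)*(-18 + 127) + 4*(-15)² = -2544*109 + 4*225 = -277296 + 900 = -276396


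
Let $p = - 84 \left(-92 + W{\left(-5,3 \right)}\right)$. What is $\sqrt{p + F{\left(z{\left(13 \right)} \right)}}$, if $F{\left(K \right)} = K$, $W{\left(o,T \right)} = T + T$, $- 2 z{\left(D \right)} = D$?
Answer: $\frac{\sqrt{28870}}{2} \approx 84.956$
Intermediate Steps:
$z{\left(D \right)} = - \frac{D}{2}$
$W{\left(o,T \right)} = 2 T$
$p = 7224$ ($p = - 84 \left(-92 + 2 \cdot 3\right) = - 84 \left(-92 + 6\right) = \left(-84\right) \left(-86\right) = 7224$)
$\sqrt{p + F{\left(z{\left(13 \right)} \right)}} = \sqrt{7224 - \frac{13}{2}} = \sqrt{\frac{14435}{2}} = \frac{\sqrt{28870}}{2}$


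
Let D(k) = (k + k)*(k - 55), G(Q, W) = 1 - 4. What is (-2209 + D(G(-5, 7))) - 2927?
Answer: -4788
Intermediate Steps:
G(Q, W) = -3
D(k) = 2*k*(-55 + k) (D(k) = (2*k)*(-55 + k) = 2*k*(-55 + k))
(-2209 + D(G(-5, 7))) - 2927 = (-2209 + 2*(-3)*(-55 - 3)) - 2927 = (-2209 + 2*(-3)*(-58)) - 2927 = (-2209 + 348) - 2927 = -1861 - 2927 = -4788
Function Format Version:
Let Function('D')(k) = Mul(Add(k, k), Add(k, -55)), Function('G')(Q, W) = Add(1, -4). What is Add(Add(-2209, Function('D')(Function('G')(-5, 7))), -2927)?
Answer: -4788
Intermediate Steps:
Function('G')(Q, W) = -3
Function('D')(k) = Mul(2, k, Add(-55, k)) (Function('D')(k) = Mul(Mul(2, k), Add(-55, k)) = Mul(2, k, Add(-55, k)))
Add(Add(-2209, Function('D')(Function('G')(-5, 7))), -2927) = Add(Add(-2209, Mul(2, -3, Add(-55, -3))), -2927) = Add(Add(-2209, Mul(2, -3, -58)), -2927) = Add(Add(-2209, 348), -2927) = Add(-1861, -2927) = -4788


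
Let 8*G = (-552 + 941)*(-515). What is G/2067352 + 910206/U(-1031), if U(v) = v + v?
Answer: -7527071323433/17051519296 ≈ -441.43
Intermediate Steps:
G = -200335/8 (G = ((-552 + 941)*(-515))/8 = (389*(-515))/8 = (⅛)*(-200335) = -200335/8 ≈ -25042.)
U(v) = 2*v
G/2067352 + 910206/U(-1031) = -200335/8/2067352 + 910206/((2*(-1031))) = -200335/8*1/2067352 + 910206/(-2062) = -200335/16538816 + 910206*(-1/2062) = -200335/16538816 - 455103/1031 = -7527071323433/17051519296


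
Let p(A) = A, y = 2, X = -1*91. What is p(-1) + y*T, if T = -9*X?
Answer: 1637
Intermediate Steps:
X = -91
T = 819 (T = -9*(-91) = 819)
p(-1) + y*T = -1 + 2*819 = -1 + 1638 = 1637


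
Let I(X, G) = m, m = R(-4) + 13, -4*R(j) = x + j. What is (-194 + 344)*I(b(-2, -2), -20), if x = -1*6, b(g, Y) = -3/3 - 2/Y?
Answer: 2325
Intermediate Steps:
b(g, Y) = -1 - 2/Y (b(g, Y) = -3*1/3 - 2/Y = -1 - 2/Y)
x = -6
R(j) = 3/2 - j/4 (R(j) = -(-6 + j)/4 = 3/2 - j/4)
m = 31/2 (m = (3/2 - 1/4*(-4)) + 13 = (3/2 + 1) + 13 = 5/2 + 13 = 31/2 ≈ 15.500)
I(X, G) = 31/2
(-194 + 344)*I(b(-2, -2), -20) = (-194 + 344)*(31/2) = 150*(31/2) = 2325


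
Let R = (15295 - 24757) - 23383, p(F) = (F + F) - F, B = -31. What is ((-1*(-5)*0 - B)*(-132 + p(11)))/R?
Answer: 3751/32845 ≈ 0.11420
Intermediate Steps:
p(F) = F (p(F) = 2*F - F = F)
R = -32845 (R = -9462 - 23383 = -32845)
((-1*(-5)*0 - B)*(-132 + p(11)))/R = ((-1*(-5)*0 - 1*(-31))*(-132 + 11))/(-32845) = ((5*0 + 31)*(-121))*(-1/32845) = ((0 + 31)*(-121))*(-1/32845) = (31*(-121))*(-1/32845) = -3751*(-1/32845) = 3751/32845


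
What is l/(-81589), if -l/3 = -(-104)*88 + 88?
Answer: 27720/81589 ≈ 0.33975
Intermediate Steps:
l = -27720 (l = -3*(-(-104)*88 + 88) = -3*(-104*(-88) + 88) = -3*(9152 + 88) = -3*9240 = -27720)
l/(-81589) = -27720/(-81589) = -27720*(-1/81589) = 27720/81589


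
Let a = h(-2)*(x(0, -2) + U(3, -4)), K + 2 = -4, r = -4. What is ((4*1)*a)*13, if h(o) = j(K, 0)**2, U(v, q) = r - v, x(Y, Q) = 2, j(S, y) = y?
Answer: 0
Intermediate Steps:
K = -6 (K = -2 - 4 = -6)
U(v, q) = -4 - v
h(o) = 0 (h(o) = 0**2 = 0)
a = 0 (a = 0*(2 + (-4 - 1*3)) = 0*(2 + (-4 - 3)) = 0*(2 - 7) = 0*(-5) = 0)
((4*1)*a)*13 = ((4*1)*0)*13 = (4*0)*13 = 0*13 = 0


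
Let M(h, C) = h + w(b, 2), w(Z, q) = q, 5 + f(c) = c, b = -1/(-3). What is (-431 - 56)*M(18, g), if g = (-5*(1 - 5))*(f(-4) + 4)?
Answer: -9740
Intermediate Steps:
b = ⅓ (b = -1*(-⅓) = ⅓ ≈ 0.33333)
f(c) = -5 + c
g = -100 (g = (-5*(1 - 5))*((-5 - 4) + 4) = (-5*(-4))*(-9 + 4) = 20*(-5) = -100)
M(h, C) = 2 + h (M(h, C) = h + 2 = 2 + h)
(-431 - 56)*M(18, g) = (-431 - 56)*(2 + 18) = -487*20 = -9740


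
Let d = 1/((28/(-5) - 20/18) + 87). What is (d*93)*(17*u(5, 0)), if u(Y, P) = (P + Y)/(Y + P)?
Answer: 71145/3613 ≈ 19.691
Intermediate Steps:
u(Y, P) = 1 (u(Y, P) = (P + Y)/(P + Y) = 1)
d = 45/3613 (d = 1/((28*(-⅕) - 20*1/18) + 87) = 1/((-28/5 - 10/9) + 87) = 1/(-302/45 + 87) = 1/(3613/45) = 45/3613 ≈ 0.012455)
(d*93)*(17*u(5, 0)) = ((45/3613)*93)*(17*1) = (4185/3613)*17 = 71145/3613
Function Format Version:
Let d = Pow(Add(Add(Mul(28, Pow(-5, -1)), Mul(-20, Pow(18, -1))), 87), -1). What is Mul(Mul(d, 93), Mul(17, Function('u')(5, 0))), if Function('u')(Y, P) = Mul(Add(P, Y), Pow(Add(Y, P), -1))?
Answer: Rational(71145, 3613) ≈ 19.691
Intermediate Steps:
Function('u')(Y, P) = 1 (Function('u')(Y, P) = Mul(Add(P, Y), Pow(Add(P, Y), -1)) = 1)
d = Rational(45, 3613) (d = Pow(Add(Add(Mul(28, Rational(-1, 5)), Mul(-20, Rational(1, 18))), 87), -1) = Pow(Add(Add(Rational(-28, 5), Rational(-10, 9)), 87), -1) = Pow(Add(Rational(-302, 45), 87), -1) = Pow(Rational(3613, 45), -1) = Rational(45, 3613) ≈ 0.012455)
Mul(Mul(d, 93), Mul(17, Function('u')(5, 0))) = Mul(Mul(Rational(45, 3613), 93), Mul(17, 1)) = Mul(Rational(4185, 3613), 17) = Rational(71145, 3613)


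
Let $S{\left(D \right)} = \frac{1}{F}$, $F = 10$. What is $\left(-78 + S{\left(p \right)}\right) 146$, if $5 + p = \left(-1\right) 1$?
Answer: $- \frac{56867}{5} \approx -11373.0$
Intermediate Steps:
$p = -6$ ($p = -5 - 1 = -6$)
$S{\left(D \right)} = \frac{1}{10}$
$\left(-78 + S{\left(p \right)}\right) 146 = \left(-78 + \frac{1}{10}\right) 146 = \left(- \frac{779}{10}\right) 146 = - \frac{56867}{5}$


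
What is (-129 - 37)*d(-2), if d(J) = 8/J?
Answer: 664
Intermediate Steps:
(-129 - 37)*d(-2) = (-129 - 37)*(8/(-2)) = -1328*(-1)/2 = -166*(-4) = 664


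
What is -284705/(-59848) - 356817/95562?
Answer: 975365899/953199096 ≈ 1.0233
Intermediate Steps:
-284705/(-59848) - 356817/95562 = -284705*(-1/59848) - 356817*1/95562 = 284705/59848 - 118939/31854 = 975365899/953199096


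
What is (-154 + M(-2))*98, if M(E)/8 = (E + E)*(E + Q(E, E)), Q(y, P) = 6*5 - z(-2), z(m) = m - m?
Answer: -102900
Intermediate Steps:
z(m) = 0
Q(y, P) = 30 (Q(y, P) = 6*5 - 1*0 = 30 + 0 = 30)
M(E) = 16*E*(30 + E) (M(E) = 8*((E + E)*(E + 30)) = 8*((2*E)*(30 + E)) = 8*(2*E*(30 + E)) = 16*E*(30 + E))
(-154 + M(-2))*98 = (-154 + 16*(-2)*(30 - 2))*98 = (-154 + 16*(-2)*28)*98 = (-154 - 896)*98 = -1050*98 = -102900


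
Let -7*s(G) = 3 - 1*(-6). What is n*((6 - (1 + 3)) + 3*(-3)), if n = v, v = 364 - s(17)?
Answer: -2557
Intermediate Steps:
s(G) = -9/7 (s(G) = -(3 - 1*(-6))/7 = -(3 + 6)/7 = -1/7*9 = -9/7)
v = 2557/7 (v = 364 - 1*(-9/7) = 364 + 9/7 = 2557/7 ≈ 365.29)
n = 2557/7 ≈ 365.29
n*((6 - (1 + 3)) + 3*(-3)) = 2557*((6 - (1 + 3)) + 3*(-3))/7 = 2557*((6 - 4) - 9)/7 = 2557*(2 - 9)/7 = (2557/7)*(-7) = -2557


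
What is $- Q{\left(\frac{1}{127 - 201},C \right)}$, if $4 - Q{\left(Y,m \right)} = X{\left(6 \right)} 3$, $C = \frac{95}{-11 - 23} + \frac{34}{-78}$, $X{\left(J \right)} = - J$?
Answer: $-22$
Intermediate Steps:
$C = - \frac{4283}{1326}$ ($C = \frac{95}{-11 - 23} + 34 \left(- \frac{1}{78}\right) = \frac{95}{-34} - \frac{17}{39} = 95 \left(- \frac{1}{34}\right) - \frac{17}{39} = - \frac{95}{34} - \frac{17}{39} = - \frac{4283}{1326} \approx -3.23$)
$Q{\left(Y,m \right)} = 22$ ($Q{\left(Y,m \right)} = 4 - \left(-1\right) 6 \cdot 3 = 4 - \left(-6\right) 3 = 4 - -18 = 4 + 18 = 22$)
$- Q{\left(\frac{1}{127 - 201},C \right)} = \left(-1\right) 22 = -22$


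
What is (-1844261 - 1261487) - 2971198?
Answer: -6076946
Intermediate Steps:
(-1844261 - 1261487) - 2971198 = -3105748 - 2971198 = -6076946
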